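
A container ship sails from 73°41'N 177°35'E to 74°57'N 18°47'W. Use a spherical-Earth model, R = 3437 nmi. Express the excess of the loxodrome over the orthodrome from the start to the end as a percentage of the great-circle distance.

42.5%

Great circle: σ = 0.5417 rad → d_gc = Rσ = 1862.0 nmi
Rhumb: Δφ = +0.0221, Δλ = +2.8559, Δψ = +0.0818, q = Δφ/Δψ = 0.2702 → d_rh = R√(Δφ²+q²Δλ²) = 2653.1 nmi
Excess = (2653.1 − 1862.0) / 1862.0 = 791.1 / 1862.0 = 42.49% ≈ 42.5%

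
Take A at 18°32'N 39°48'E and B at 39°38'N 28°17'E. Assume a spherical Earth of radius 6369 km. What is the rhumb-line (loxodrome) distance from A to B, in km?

Δψ = ln[tan(π/4+φ₂/2)/tan(π/4+φ₁/2)] = +0.4253;  Δφ = +0.3683 rad,  Δλ = -0.2010 rad
q = Δφ/Δψ = 0.8659
d = R·√(Δφ² + q²Δλ²) = 6369·0.40732 = 2594 km

2594 km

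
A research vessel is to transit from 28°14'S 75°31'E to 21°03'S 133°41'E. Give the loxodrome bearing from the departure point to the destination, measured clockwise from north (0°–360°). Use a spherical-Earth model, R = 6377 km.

82.3°

Δψ = ln[tan(π/4+φ₂/2)/tan(π/4+φ₁/2)] = +0.1381
Δλ = +1.0152 rad (taken the short way round)
course = atan2(Δλ, Δψ) = 82.26°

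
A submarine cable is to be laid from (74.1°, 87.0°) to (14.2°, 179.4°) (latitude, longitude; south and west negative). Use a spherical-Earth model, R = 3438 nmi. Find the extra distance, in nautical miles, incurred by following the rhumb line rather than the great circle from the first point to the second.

309 nmi

Great circle: cos σ = sin φ₁ sin φ₂ + cos φ₁ cos φ₂ cos Δλ,  σ = 1.3441 rad → d_gc = 4620.9 nmi
Rhumb line: Δψ = -1.7182, q = Δφ/Δψ = 0.6085, d_rh = R√(Δφ²+q²Δλ²) = 4929.5 nmi
Excess = 4929.5 − 4620.9 = 308.6 ≈ 309 nmi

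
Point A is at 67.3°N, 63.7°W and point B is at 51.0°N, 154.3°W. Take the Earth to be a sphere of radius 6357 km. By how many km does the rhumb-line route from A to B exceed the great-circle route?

Great circle: cos σ = sin φ₁ sin φ₂ + cos φ₁ cos φ₂ cos Δλ,  σ = 0.7750 rad → d_gc = 4926.83 km
Rhumb line: Δψ = -0.5677, q = Δφ/Δψ = 0.5011, d_rh = R√(Δφ²+q²Δλ²) = 5352.31 km
Excess = 5352.31 − 4926.83 = 425.48 ≈ 425 km

425 km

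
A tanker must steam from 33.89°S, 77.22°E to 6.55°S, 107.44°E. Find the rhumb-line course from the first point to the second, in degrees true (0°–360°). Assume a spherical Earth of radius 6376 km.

45.7°

Meridional parts: M(φ₁)=-0.6293, M(φ₂)=-0.1146 → ΔM = +0.5148;  Δλ = +0.5274 rad
tan C = Δλ / ΔM = +1.0246 → C = 45.70°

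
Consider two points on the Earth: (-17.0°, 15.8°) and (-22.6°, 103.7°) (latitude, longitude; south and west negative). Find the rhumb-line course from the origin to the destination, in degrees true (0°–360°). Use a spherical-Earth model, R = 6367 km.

Meridional parts: M(φ₁)=-0.3012, M(φ₂)=-0.4051 → ΔM = -0.1039;  Δλ = +1.5341 rad
tan C = Δλ / ΔM = -14.7611 → C = 93.88°

93.9°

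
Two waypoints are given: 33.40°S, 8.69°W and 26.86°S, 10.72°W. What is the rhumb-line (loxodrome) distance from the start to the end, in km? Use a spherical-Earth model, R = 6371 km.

Rhumb course C = atan2(Δλ, Δψ) with Δψ = ln[tan(π/4+φ₂/2)/tan(π/4+φ₁/2)] = +0.1321, Δλ = -0.0354 → C = 344.99°
d = R·|Δφ| / |cos C| = 6371·0.11414 / 0.96586 = 753 km

753 km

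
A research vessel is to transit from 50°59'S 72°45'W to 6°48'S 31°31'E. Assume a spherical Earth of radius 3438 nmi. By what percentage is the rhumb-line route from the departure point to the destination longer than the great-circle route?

Great circle: σ = 1.6329 rad → d_gc = Rσ = 5613.9 nmi
Rhumb: Δφ = +0.7711, Δλ = +1.8198, Δψ = +0.9187, q = Δφ/Δψ = 0.8394 → d_rh = R√(Δφ²+q²Δλ²) = 5882.9 nmi
Excess = (5882.9 − 5613.9) / 5613.9 = 269.0 / 5613.9 = 4.79% ≈ 4.8%

4.8%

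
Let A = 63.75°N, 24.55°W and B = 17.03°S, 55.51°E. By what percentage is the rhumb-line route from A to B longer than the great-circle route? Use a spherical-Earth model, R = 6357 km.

Great circle: σ = 1.7616 rad → d_gc = Rσ = 11198.6 km
Rhumb: Δφ = -1.4099, Δλ = +1.3973, Δψ = -1.7577, q = Δφ/Δψ = 0.8021 → d_rh = R√(Δφ²+q²Δλ²) = 11449.6 km
Excess = (11449.6 − 11198.6) / 11198.6 = 251.0 / 11198.6 = 2.24% ≈ 2.2%

2.2%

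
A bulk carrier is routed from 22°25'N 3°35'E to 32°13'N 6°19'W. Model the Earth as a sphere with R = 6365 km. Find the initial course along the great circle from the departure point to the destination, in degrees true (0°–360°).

θ = atan2( sin Δλ·cos φ₂ ,  cos φ₁ sin φ₂ − sin φ₁ cos φ₂ cos Δλ )
  = atan2(-0.1455, +0.1750) = 320.27°

320.3°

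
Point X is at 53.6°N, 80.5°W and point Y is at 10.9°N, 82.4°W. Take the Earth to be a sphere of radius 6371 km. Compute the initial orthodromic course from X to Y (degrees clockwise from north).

182.8°

θ = atan2( sin Δλ·cos φ₂ ,  cos φ₁ sin φ₂ − sin φ₁ cos φ₂ cos Δλ )
  = atan2(-0.0326, -0.6777) = 182.75°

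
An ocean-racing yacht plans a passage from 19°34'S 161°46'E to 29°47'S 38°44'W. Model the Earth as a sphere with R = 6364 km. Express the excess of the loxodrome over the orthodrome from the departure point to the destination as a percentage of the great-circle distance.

14.3%

Great circle: σ = 2.2139 rad → d_gc = Rσ = 14089.0 km
Rhumb: Δφ = -0.1783, Δλ = +2.7838, Δψ = -0.1966, q = Δφ/Δψ = 0.9070 → d_rh = R√(Δφ²+q²Δλ²) = 16108.1 km
Excess = (16108.1 − 14089.0) / 14089.0 = 2019.1 / 14089.0 = 14.33% ≈ 14.3%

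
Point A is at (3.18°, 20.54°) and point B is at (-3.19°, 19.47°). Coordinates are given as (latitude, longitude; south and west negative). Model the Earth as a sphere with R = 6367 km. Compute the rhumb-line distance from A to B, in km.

Rhumb course C = atan2(Δλ, Δψ) with Δψ = ln[tan(π/4+φ₂/2)/tan(π/4+φ₁/2)] = -0.1112, Δλ = -0.0187 → C = 189.53°
d = R·|Δφ| / |cos C| = 6367·0.11118 / 0.98620 = 718 km

718 km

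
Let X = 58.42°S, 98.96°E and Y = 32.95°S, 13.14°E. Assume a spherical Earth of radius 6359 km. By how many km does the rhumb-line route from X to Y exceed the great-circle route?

Great circle: cos σ = sin φ₁ sin φ₂ + cos φ₁ cos φ₂ cos Δλ,  σ = 1.0525 rad → d_gc = 6692.9 km
Rhumb line: Δψ = +0.6534, q = Δφ/Δψ = 0.6804, d_rh = R√(Δφ²+q²Δλ²) = 7069.9 km
Excess = 7069.9 − 6692.9 = 377.0 ≈ 377 km

377 km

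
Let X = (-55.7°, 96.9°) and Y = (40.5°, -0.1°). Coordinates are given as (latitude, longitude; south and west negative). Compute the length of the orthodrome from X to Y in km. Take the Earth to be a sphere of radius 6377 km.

14031 km

Haversine: a = sin²(Δφ/2)+cos φ₁ cos φ₂ sin²(Δλ/2) = 0.79436;  σ = 2·atan2(√a,√(1−a))
σ = 126.067° → d = Rσ = 6377·2.20028 = 14031 km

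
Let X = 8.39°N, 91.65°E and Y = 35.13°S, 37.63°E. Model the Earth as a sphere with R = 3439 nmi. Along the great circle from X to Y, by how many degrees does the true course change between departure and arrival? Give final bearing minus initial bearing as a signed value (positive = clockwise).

+14.5°

Initial bearing θ₁ = atan2(sin Δλ cos φ₂, cos φ₁ sin φ₂ − sin φ₁ cos φ₂ cos Δλ) = 225.99°
Final bearing θ₂ = (initial bearing from the destination back to the start) + 180° = 240.45°
Δθ = θ₂ − θ₁ = +14.5°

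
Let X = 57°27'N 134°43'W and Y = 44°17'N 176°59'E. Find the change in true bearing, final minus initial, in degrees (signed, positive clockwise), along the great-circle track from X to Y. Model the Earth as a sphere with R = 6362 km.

At departure: θ₁ = atan2(sin Δλ cos φ₂, cos φ₁ sin φ₂ − sin φ₁ cos φ₂ cos Δλ) = 267.24°
At arrival: θ₂ = atan2(sin Δλ cos φ₁, −cos φ₂ sin φ₁ + sin φ₂ cos φ₁ cos Δλ) = 228.65°
Δθ = θ₂ − θ₁ = -38.6°

-38.6°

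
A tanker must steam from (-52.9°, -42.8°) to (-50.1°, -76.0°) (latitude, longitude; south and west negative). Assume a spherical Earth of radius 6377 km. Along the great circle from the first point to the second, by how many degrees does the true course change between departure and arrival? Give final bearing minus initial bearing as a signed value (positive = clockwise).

+26.3°

Initial bearing θ₁ = atan2(sin Δλ cos φ₂, cos φ₁ sin φ₂ − sin φ₁ cos φ₂ cos Δλ) = 264.36°
Final bearing θ₂ = (initial bearing from the destination back to the start) + 180° = 290.64°
Δθ = θ₂ − θ₁ = +26.3°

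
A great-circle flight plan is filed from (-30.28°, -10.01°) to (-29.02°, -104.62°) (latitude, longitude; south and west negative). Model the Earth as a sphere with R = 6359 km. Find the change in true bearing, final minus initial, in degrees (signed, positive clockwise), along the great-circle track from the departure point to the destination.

At departure: θ₁ = atan2(sin Δλ cos φ₂, cos φ₁ sin φ₂ − sin φ₁ cos φ₂ cos Δλ) = 242.47°
At arrival: θ₂ = atan2(sin Δλ cos φ₁, −cos φ₂ sin φ₁ + sin φ₂ cos φ₁ cos Δλ) = 298.87°
Δθ = θ₂ − θ₁ = +56.4°

+56.4°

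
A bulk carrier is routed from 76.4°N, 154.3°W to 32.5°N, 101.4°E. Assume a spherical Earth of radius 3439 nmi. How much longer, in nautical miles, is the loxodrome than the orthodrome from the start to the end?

395 nmi

Great circle: cos σ = sin φ₁ sin φ₂ + cos φ₁ cos φ₂ cos Δλ,  σ = 1.0778 rad → d_gc = 3706.6 nmi
Rhumb line: Δψ = -1.5262, q = Δφ/Δψ = 0.5020, d_rh = R√(Δφ²+q²Δλ²) = 4101.2 nmi
Excess = 4101.2 − 3706.6 = 394.6 ≈ 395 nmi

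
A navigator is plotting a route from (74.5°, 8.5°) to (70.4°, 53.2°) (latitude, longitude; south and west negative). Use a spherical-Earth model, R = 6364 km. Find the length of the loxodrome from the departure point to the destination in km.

Rhumb course C = atan2(Δλ, Δψ) with Δψ = ln[tan(π/4+φ₂/2)/tan(π/4+φ₁/2)] = -0.2384, Δλ = +0.7802 → C = 106.99°
d = R·|Δφ| / |cos C| = 6364·0.07156 / 0.29222 = 1558 km

1558 km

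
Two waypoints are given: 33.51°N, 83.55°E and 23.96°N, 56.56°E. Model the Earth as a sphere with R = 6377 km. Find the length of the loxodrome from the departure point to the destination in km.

Δψ = ln[tan(π/4+φ₂/2)/tan(π/4+φ₁/2)] = -0.1904;  Δφ = -0.1667 rad,  Δλ = -0.4711 rad
q = Δφ/Δψ = 0.8752
d = R·√(Δφ² + q²Δλ²) = 6377·0.44471 = 2836 km

2836 km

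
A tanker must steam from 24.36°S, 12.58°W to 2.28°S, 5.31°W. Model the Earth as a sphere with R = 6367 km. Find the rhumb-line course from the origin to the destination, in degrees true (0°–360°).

Δψ = ln[tan(π/4+φ₂/2)/tan(π/4+φ₁/2)] = +0.3988
Δλ = +0.1269 rad (taken the short way round)
course = atan2(Δλ, Δψ) = 17.65°

17.7°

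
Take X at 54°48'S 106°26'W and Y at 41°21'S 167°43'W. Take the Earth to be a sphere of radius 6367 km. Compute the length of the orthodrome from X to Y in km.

Haversine: a = sin²(Δφ/2)+cos φ₁ cos φ₂ sin²(Δλ/2) = 0.12612;  σ = 2·atan2(√a,√(1−a))
σ = 41.603° → d = Rσ = 6367·0.72611 = 4623 km

4623 km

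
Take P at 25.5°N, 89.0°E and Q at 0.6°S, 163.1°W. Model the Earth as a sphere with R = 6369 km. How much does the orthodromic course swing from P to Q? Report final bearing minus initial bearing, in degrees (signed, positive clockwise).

+33.8°

Initial bearing θ₁ = atan2(sin Δλ cos φ₂, cos φ₁ sin φ₂ − sin φ₁ cos φ₂ cos Δλ) = 82.64°
Final bearing θ₂ = (initial bearing from the destination back to the start) + 180° = 116.47°
Δθ = θ₂ − θ₁ = +33.8°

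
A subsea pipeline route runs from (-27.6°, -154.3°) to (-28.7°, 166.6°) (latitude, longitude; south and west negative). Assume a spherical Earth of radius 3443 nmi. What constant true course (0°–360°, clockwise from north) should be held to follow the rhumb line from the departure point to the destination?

Δψ = ln[tan(π/4+φ₂/2)/tan(π/4+φ₁/2)] = -0.0218
Δλ = -0.6824 rad (taken the short way round)
course = atan2(Δλ, Δψ) = 268.17°

268.2°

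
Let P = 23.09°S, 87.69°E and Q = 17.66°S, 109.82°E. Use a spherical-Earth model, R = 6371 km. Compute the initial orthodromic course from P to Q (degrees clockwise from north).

θ = atan2( sin Δλ·cos φ₂ ,  cos φ₁ sin φ₂ − sin φ₁ cos φ₂ cos Δλ )
  = atan2(+0.3590, +0.0671) = 79.41°

79.4°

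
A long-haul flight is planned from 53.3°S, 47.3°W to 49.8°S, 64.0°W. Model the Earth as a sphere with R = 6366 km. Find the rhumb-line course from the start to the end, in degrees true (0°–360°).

Δψ = ln[tan(π/4+φ₂/2)/tan(π/4+φ₁/2)] = +0.0983
Δλ = -0.2915 rad (taken the short way round)
course = atan2(Δλ, Δψ) = 288.64°

288.6°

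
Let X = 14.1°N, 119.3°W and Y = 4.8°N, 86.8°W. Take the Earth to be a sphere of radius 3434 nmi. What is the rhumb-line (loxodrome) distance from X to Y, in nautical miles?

1999 nmi

Rhumb course C = atan2(Δλ, Δψ) with Δψ = ln[tan(π/4+φ₂/2)/tan(π/4+φ₁/2)] = -0.1647, Δλ = +0.5672 → C = 106.19°
d = R·|Δφ| / |cos C| = 3434·0.16232 / 0.27890 = 1999 nmi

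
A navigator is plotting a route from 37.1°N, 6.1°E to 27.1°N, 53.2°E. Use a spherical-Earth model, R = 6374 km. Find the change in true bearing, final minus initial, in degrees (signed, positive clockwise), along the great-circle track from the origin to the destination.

+26.2°

At departure: θ₁ = atan2(sin Δλ cos φ₂, cos φ₁ sin φ₂ − sin φ₁ cos φ₂ cos Δλ) = 90.19°
At arrival: θ₂ = atan2(sin Δλ cos φ₁, −cos φ₂ sin φ₁ + sin φ₂ cos φ₁ cos Δλ) = 116.37°
Δθ = θ₂ − θ₁ = +26.2°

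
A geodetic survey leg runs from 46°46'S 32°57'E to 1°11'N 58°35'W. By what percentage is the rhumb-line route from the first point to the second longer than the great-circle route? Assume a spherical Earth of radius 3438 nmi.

Great circle: σ = 1.6042 rad → d_gc = Rσ = 5515.1 nmi
Rhumb: Δφ = +0.8369, Δλ = -1.5976, Δψ = +0.9463, q = Δφ/Δψ = 0.8844 → d_rh = R√(Δφ²+q²Δλ²) = 5645.4 nmi
Excess = (5645.4 − 5515.1) / 5515.1 = 130.3 / 5515.1 = 2.36% ≈ 2.4%

2.4%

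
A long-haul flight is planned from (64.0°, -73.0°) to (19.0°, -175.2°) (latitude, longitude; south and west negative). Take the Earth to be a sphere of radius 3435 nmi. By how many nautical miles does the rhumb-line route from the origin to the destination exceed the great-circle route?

Great circle: cos σ = sin φ₁ sin φ₂ + cos φ₁ cos φ₂ cos Δλ,  σ = 1.3643 rad → d_gc = 4686.4 nmi
Rhumb line: Δψ = -1.1280, q = Δφ/Δψ = 0.6962, d_rh = R√(Δφ²+q²Δλ²) = 5047.5 nmi
Excess = 5047.5 − 4686.4 = 361.1 ≈ 361 nmi

361 nmi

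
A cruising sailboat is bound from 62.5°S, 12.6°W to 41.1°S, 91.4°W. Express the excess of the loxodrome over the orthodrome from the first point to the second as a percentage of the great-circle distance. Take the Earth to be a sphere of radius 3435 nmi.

Great circle: σ = 0.8623 rad → d_gc = Rσ = 2962.0 nmi
Rhumb: Δφ = +0.3735, Δλ = -1.3753, Δψ = +0.6196, q = Δφ/Δψ = 0.6029 → d_rh = R√(Δφ²+q²Δλ²) = 3123.7 nmi
Excess = (3123.7 − 2962.0) / 2962.0 = 161.7 / 2962.0 = 5.46% ≈ 5.5%

5.5%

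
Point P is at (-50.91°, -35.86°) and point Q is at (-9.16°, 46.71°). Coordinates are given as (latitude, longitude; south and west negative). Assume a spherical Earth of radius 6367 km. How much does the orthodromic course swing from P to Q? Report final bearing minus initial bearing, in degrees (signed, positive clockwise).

At departure: θ₁ = atan2(sin Δλ cos φ₂, cos φ₁ sin φ₂ − sin φ₁ cos φ₂ cos Δλ) = 90.08°
At arrival: θ₂ = atan2(sin Δλ cos φ₁, −cos φ₂ sin φ₁ + sin φ₂ cos φ₁ cos Δλ) = 39.69°
Δθ = θ₂ − θ₁ = -50.4°

-50.4°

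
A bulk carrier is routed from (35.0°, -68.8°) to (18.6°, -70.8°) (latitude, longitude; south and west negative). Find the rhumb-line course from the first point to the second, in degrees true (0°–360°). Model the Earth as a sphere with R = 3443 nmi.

Δψ = ln[tan(π/4+φ₂/2)/tan(π/4+φ₁/2)] = -0.3223
Δλ = -0.0349 rad (taken the short way round)
course = atan2(Δλ, Δψ) = 186.18°

186.2°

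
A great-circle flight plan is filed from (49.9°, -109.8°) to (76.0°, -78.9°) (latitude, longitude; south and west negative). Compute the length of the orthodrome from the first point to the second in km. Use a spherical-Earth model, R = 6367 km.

cos σ = sin φ₁ sin φ₂ + cos φ₁ cos φ₂ cos Δλ
      = sin(49.90°)sin(76.00°) + cos(49.90°)cos(76.00°)cos(30.90°) = 0.8759
σ = 28.847° → d = Rσ = 6367·0.50348 = 3206 km

3206 km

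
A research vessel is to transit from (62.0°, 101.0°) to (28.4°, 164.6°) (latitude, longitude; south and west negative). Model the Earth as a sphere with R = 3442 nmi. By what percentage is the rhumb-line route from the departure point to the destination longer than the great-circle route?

2.9%

Great circle: σ = 0.9228 rad → d_gc = Rσ = 3176.4 nmi
Rhumb: Δφ = -0.5864, Δλ = +1.1100, Δψ = -0.8717, q = Δφ/Δψ = 0.6728 → d_rh = R√(Δφ²+q²Δλ²) = 3268.3 nmi
Excess = (3268.3 − 3176.4) / 3176.4 = 91.9 / 3176.4 = 2.89% ≈ 2.9%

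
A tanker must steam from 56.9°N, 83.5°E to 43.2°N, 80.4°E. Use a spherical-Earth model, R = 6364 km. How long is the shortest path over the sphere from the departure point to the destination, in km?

Haversine: a = sin²(Δφ/2)+cos φ₁ cos φ₂ sin²(Δλ/2) = 0.01452;  σ = 2·atan2(√a,√(1−a))
σ = 13.840° → d = Rσ = 6364·0.24156 = 1537 km

1537 km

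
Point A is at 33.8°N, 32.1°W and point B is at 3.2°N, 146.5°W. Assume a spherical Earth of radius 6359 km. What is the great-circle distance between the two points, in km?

cos σ = sin φ₁ sin φ₂ + cos φ₁ cos φ₂ cos Δλ
      = sin(33.80°)sin(3.20°) + cos(33.80°)cos(3.20°)cos(-114.40°) = -0.3117
σ = 108.161° → d = Rσ = 6359·1.88777 = 12004 km

12004 km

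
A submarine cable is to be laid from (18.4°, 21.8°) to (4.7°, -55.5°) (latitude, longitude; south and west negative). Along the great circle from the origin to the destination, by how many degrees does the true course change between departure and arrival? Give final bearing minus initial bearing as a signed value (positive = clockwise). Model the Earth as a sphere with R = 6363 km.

-18.3°

Initial bearing θ₁ = atan2(sin Δλ cos φ₂, cos φ₁ sin φ₂ − sin φ₁ cos φ₂ cos Δλ) = 270.51°
Final bearing θ₂ = (initial bearing from the destination back to the start) + 180° = 252.18°
Δθ = θ₂ − θ₁ = -18.3°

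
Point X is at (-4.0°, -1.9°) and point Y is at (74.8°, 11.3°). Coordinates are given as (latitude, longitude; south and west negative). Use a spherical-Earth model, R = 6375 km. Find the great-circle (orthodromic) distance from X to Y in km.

8813 km

cos σ = sin φ₁ sin φ₂ + cos φ₁ cos φ₂ cos Δλ
      = sin(-4.00°)sin(74.80°) + cos(-4.00°)cos(74.80°)cos(13.20°) = 0.1873
σ = 79.203° → d = Rσ = 6375·1.38236 = 8813 km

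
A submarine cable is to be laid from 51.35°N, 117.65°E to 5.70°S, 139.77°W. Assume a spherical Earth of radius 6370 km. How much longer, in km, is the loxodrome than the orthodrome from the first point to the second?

Great circle: cos σ = sin φ₁ sin φ₂ + cos φ₁ cos φ₂ cos Δλ,  σ = 1.7854 rad → d_gc = 11372.8 km
Rhumb line: Δψ = -1.1475, q = Δφ/Δψ = 0.8677, d_rh = R√(Δφ²+q²Δλ²) = 11754.1 km
Excess = 11754.1 − 11372.8 = 381.3 ≈ 381 km

381 km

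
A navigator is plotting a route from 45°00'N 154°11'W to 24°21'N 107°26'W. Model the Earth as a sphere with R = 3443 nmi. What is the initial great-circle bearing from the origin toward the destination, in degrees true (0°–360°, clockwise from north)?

N = sin Δλ·cos φ₂ = +0.6636;  D = cos φ₁ sin φ₂ − sin φ₁ cos φ₂ cos Δλ = -0.1499
initial course = atan2(N, D) = 102.73°

102.7°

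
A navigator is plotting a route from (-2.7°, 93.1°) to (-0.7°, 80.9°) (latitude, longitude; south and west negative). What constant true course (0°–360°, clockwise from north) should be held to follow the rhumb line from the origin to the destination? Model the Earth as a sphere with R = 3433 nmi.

Meridional parts: M(φ₁)=-0.0471, M(φ₂)=-0.0122 → ΔM = +0.0349;  Δλ = -0.2129 rad
tan C = Δλ / ΔM = -6.0970 → C = 279.31°

279.3°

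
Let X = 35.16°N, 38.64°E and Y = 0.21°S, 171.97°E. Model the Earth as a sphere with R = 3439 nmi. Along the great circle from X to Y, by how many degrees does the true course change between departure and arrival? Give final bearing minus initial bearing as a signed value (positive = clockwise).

At departure: θ₁ = atan2(sin Δλ cos φ₂, cos φ₁ sin φ₂ − sin φ₁ cos φ₂ cos Δλ) = 61.67°
At arrival: θ₂ = atan2(sin Δλ cos φ₁, −cos φ₂ sin φ₁ + sin φ₂ cos φ₁ cos Δλ) = 133.98°
Δθ = θ₂ − θ₁ = +72.3°

+72.3°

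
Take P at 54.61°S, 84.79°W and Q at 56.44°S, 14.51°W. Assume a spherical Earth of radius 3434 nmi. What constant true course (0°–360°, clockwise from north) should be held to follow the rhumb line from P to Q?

Meridional parts: M(φ₁)=-1.1424, M(φ₂)=-1.1989 → ΔM = -0.0564;  Δλ = +1.2266 rad
tan C = Δλ / ΔM = -21.7338 → C = 92.63°

92.6°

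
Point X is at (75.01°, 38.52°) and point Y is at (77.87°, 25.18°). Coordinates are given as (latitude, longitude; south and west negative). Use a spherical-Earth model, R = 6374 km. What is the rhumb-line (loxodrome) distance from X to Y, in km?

Rhumb course C = atan2(Δλ, Δψ) with Δψ = ln[tan(π/4+φ₂/2)/tan(π/4+φ₁/2)] = +0.2137, Δλ = -0.2328 → C = 312.55°
d = R·|Δφ| / |cos C| = 6374·0.04992 / 0.67617 = 471 km

471 km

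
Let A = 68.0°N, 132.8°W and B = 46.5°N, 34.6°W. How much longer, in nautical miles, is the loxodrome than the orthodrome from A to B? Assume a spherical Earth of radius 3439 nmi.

303 nmi

Great circle: cos σ = sin φ₁ sin φ₂ + cos φ₁ cos φ₂ cos Δλ,  σ = 0.8818 rad → d_gc = 3032.4 nmi
Rhumb line: Δψ = -0.7190, q = Δφ/Δψ = 0.5219, d_rh = R√(Δφ²+q²Δλ²) = 3335.7 nmi
Excess = 3335.7 − 3032.4 = 303.3 ≈ 303 nmi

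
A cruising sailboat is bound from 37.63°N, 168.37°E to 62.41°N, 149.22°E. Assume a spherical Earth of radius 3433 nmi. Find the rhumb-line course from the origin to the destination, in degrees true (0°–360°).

334.3°

Meridional parts: M(φ₁)=+0.7098, M(φ₂)=+1.4043 → ΔM = +0.6945;  Δλ = -0.3342 rad
tan C = Δλ / ΔM = -0.4812 → C = 334.30°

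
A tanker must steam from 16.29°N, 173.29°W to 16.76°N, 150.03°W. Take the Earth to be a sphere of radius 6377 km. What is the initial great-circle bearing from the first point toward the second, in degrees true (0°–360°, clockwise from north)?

85.5°

θ = atan2( sin Δλ·cos φ₂ ,  cos φ₁ sin φ₂ − sin φ₁ cos φ₂ cos Δλ )
  = atan2(+0.3781, +0.0300) = 85.46°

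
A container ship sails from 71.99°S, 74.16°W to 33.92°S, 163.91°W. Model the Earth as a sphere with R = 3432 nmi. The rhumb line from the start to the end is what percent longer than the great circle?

Great circle: σ = 1.0101 rad → d_gc = Rσ = 3466.5 nmi
Rhumb: Δφ = +0.6644, Δλ = -1.5664, Δψ = +1.2122, q = Δφ/Δψ = 0.5481 → d_rh = R√(Δφ²+q²Δλ²) = 3726.1 nmi
Excess = (3726.1 − 3466.5) / 3466.5 = 259.6 / 3466.5 = 7.49% ≈ 7.5%

7.5%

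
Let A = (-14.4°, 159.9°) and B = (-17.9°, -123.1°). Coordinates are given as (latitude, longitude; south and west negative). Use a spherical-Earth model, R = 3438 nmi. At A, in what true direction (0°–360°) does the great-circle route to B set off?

θ = atan2( sin Δλ·cos φ₂ ,  cos φ₁ sin φ₂ − sin φ₁ cos φ₂ cos Δλ )
  = atan2(+0.9272, -0.2445) = 104.77°

104.8°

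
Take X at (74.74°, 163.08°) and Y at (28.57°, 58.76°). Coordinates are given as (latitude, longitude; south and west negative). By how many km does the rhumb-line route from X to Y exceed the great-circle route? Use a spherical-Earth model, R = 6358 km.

Great circle: cos σ = sin φ₁ sin φ₂ + cos φ₁ cos φ₂ cos Δλ,  σ = 1.1547 rad → d_gc = 7341.5 km
Rhumb line: Δψ = -1.4895, q = Δφ/Δψ = 0.5410, d_rh = R√(Δφ²+q²Δλ²) = 8091.4 km
Excess = 8091.4 − 7341.5 = 749.9 ≈ 750 km

750 km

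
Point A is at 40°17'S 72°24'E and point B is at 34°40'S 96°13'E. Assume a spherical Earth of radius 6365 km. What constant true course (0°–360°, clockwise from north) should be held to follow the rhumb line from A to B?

Meridional parts: M(φ₁)=-0.7694, M(φ₂)=-0.6457 → ΔM = +0.1236;  Δλ = +0.4157 rad
tan C = Δλ / ΔM = +3.3623 → C = 73.44°

73.4°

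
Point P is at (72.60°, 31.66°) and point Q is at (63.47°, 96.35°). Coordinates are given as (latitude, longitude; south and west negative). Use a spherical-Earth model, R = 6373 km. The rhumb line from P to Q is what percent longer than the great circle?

4.8%

Great circle: σ = 0.4254 rad → d_gc = Rσ = 2711.2 km
Rhumb: Δφ = -0.1593, Δλ = +1.1291, Δψ = -0.4322, q = Δφ/Δψ = 0.3687 → d_rh = R√(Δφ²+q²Δλ²) = 2840.8 km
Excess = (2840.8 − 2711.2) / 2711.2 = 129.6 / 2711.2 = 4.78% ≈ 4.8%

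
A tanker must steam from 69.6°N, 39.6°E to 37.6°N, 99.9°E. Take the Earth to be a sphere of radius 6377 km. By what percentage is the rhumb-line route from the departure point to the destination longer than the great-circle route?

Great circle: σ = 0.7831 rad → d_gc = Rσ = 4994.0 km
Rhumb: Δφ = -0.5585, Δλ = +1.0524, Δψ = -1.0060, q = Δφ/Δψ = 0.5552 → d_rh = R√(Δφ²+q²Δλ²) = 5154.3 km
Excess = (5154.3 − 4994.0) / 4994.0 = 160.3 / 4994.0 = 3.21% ≈ 3.2%

3.2%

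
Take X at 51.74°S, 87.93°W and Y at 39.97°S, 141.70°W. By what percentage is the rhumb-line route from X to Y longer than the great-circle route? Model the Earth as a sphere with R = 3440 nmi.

2.0%

Great circle: σ = 0.6683 rad → d_gc = Rσ = 2298.9 nmi
Rhumb: Δφ = +0.2054, Δλ = -0.9385, Δψ = +0.2966, q = Δφ/Δψ = 0.6926 → d_rh = R√(Δφ²+q²Δλ²) = 2345.0 nmi
Excess = (2345.0 − 2298.9) / 2298.9 = 46.1 / 2298.9 = 2.01% ≈ 2.0%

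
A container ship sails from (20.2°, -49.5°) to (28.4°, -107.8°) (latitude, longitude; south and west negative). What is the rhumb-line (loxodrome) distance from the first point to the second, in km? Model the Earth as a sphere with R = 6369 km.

5969 km

Rhumb course C = atan2(Δλ, Δψ) with Δψ = ln[tan(π/4+φ₂/2)/tan(π/4+φ₁/2)] = +0.1572, Δλ = -1.0175 → C = 278.78°
d = R·|Δφ| / |cos C| = 6369·0.14312 / 0.15270 = 5969 km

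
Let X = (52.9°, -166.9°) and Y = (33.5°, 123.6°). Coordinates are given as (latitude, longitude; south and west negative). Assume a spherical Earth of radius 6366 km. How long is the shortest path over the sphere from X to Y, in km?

5772 km

Haversine: a = sin²(Δφ/2)+cos φ₁ cos φ₂ sin²(Δλ/2) = 0.19181;  σ = 2·atan2(√a,√(1−a))
σ = 51.948° → d = Rσ = 6366·0.90667 = 5772 km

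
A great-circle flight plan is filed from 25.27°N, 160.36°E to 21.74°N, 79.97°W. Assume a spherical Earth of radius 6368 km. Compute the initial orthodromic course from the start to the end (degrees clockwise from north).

θ = atan2( sin Δλ·cos φ₂ ,  cos φ₁ sin φ₂ − sin φ₁ cos φ₂ cos Δλ )
  = atan2(+0.8071, +0.5312) = 56.65°

56.6°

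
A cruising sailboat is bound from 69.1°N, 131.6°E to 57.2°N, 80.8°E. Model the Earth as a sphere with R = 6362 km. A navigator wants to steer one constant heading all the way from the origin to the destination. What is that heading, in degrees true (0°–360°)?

242.2°

Δψ = ln[tan(π/4+φ₂/2)/tan(π/4+φ₁/2)] = -0.4673
Δλ = -0.8866 rad (taken the short way round)
course = atan2(Δλ, Δψ) = 242.21°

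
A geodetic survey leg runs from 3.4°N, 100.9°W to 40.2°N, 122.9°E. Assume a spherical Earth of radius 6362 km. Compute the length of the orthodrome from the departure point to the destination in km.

13413 km

Haversine: a = sin²(Δφ/2)+cos φ₁ cos φ₂ sin²(Δλ/2) = 0.75601;  σ = 2·atan2(√a,√(1−a))
σ = 120.799° → d = Rσ = 6362·2.10834 = 13413 km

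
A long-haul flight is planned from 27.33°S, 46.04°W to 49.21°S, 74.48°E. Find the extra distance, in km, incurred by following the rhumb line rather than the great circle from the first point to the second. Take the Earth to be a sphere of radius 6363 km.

986 km

Great circle: cos σ = sin φ₁ sin φ₂ + cos φ₁ cos φ₂ cos Δλ,  σ = 1.5179 rad → d_gc = 9658.4 km
Rhumb line: Δψ = -0.4932, q = Δφ/Δψ = 0.7743, d_rh = R√(Δφ²+q²Δλ²) = 10644.0 km
Excess = 10644.0 − 9658.4 = 985.6 ≈ 986 km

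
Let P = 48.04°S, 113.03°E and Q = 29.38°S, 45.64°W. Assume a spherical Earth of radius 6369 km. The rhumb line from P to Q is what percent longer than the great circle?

23.7%

Great circle: σ = 1.7496 rad → d_gc = Rσ = 11143.5 km
Rhumb: Δφ = +0.3257, Δλ = -2.7693, Δψ = +0.4217, q = Δφ/Δψ = 0.7724 → d_rh = R√(Δφ²+q²Δλ²) = 13779.9 km
Excess = (13779.9 − 11143.5) / 11143.5 = 2636.4 / 11143.5 = 23.66% ≈ 23.7%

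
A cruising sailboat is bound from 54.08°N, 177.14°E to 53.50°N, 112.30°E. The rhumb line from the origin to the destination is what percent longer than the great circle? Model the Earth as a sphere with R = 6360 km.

Great circle: σ = 0.6446 rad → d_gc = Rσ = 4099.5 km
Rhumb: Δφ = -0.0101, Δλ = -1.1317, Δψ = -0.0171, q = Δφ/Δψ = 0.5907 → d_rh = R√(Δφ²+q²Δλ²) = 4252.3 km
Excess = (4252.3 − 4099.5) / 4099.5 = 152.8 / 4099.5 = 3.73% ≈ 3.7%

3.7%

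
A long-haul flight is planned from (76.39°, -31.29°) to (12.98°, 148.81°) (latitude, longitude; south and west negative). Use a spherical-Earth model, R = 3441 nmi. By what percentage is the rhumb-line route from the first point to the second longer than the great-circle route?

35.3%

Great circle: σ = 1.5818 rad → d_gc = Rσ = 5442.9 nmi
Rhumb: Δφ = -1.1067, Δλ = -3.1398, Δψ = -1.8973, q = Δφ/Δψ = 0.5833 → d_rh = R√(Δφ²+q²Δλ²) = 7363.3 nmi
Excess = (7363.3 − 5442.9) / 5442.9 = 1920.4 / 5442.9 = 35.28% ≈ 35.3%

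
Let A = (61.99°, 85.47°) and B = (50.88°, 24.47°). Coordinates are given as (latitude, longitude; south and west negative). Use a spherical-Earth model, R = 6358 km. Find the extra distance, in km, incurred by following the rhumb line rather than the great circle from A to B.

131 km

Great circle: cos σ = sin φ₁ sin φ₂ + cos φ₁ cos φ₂ cos Δλ,  σ = 0.5942 rad → d_gc = 3777.8 km
Rhumb line: Δψ = -0.3538, q = Δφ/Δψ = 0.5480, d_rh = R√(Δφ²+q²Δλ²) = 3909.2 km
Excess = 3909.2 − 3777.8 = 131.4 ≈ 131 km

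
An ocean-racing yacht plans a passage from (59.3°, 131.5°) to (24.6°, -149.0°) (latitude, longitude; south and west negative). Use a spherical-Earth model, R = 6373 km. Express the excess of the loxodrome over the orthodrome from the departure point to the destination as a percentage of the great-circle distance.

4.3%

Great circle: σ = 1.1124 rad → d_gc = Rσ = 7089.2 km
Rhumb: Δφ = -0.6056, Δλ = +1.3875, Δψ = -0.8496, q = Δφ/Δψ = 0.7128 → d_rh = R√(Δφ²+q²Δλ²) = 7391.3 km
Excess = (7391.3 − 7089.2) / 7089.2 = 302.1 / 7089.2 = 4.26% ≈ 4.3%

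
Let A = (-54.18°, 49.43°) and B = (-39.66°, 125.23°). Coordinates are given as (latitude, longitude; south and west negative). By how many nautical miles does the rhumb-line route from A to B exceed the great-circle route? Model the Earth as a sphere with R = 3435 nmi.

Great circle: cos σ = sin φ₁ sin φ₂ + cos φ₁ cos φ₂ cos Δλ,  σ = 0.8918 rad → d_gc = 3063.2 nmi
Rhumb line: Δψ = +0.3744, q = Δφ/Δψ = 0.6770, d_rh = R√(Δφ²+q²Δλ²) = 3197.2 nmi
Excess = 3197.2 − 3063.2 = 134.0 ≈ 134 nmi

134 nmi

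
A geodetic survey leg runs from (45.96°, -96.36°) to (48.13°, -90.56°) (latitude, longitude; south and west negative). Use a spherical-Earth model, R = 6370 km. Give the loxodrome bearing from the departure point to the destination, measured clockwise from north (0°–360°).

Meridional parts: M(φ₁)=+0.9053, M(φ₂)=+0.9609 → ΔM = +0.0556;  Δλ = +0.1012 rad
tan C = Δλ / ΔM = +1.8210 → C = 61.23°

61.2°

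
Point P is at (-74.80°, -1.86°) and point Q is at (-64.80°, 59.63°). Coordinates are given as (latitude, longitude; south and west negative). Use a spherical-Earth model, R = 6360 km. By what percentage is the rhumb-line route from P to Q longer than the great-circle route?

4.4%

Great circle: σ = 0.3859 rad → d_gc = Rσ = 2454.4 km
Rhumb: Δφ = +0.1745, Δλ = +1.0732, Δψ = +0.5160, q = Δφ/Δψ = 0.3383 → d_rh = R√(Δφ²+q²Δλ²) = 2561.8 km
Excess = (2561.8 − 2454.4) / 2454.4 = 107.4 / 2454.4 = 4.38% ≈ 4.4%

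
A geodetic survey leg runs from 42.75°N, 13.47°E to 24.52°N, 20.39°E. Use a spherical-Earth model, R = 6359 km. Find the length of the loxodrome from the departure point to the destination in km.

2120 km

Rhumb course C = atan2(Δλ, Δψ) with Δψ = ln[tan(π/4+φ₂/2)/tan(π/4+φ₁/2)] = -0.3852, Δλ = +0.1208 → C = 162.59°
d = R·|Δφ| / |cos C| = 6359·0.31817 / 0.95420 = 2120 km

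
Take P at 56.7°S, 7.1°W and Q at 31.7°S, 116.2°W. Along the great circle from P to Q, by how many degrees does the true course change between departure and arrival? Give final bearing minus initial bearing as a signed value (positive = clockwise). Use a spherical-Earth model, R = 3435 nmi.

+90.2°

At departure: θ₁ = atan2(sin Δλ cos φ₂, cos φ₁ sin φ₂ − sin φ₁ cos φ₂ cos Δλ) = 237.05°
At arrival: θ₂ = atan2(sin Δλ cos φ₁, −cos φ₂ sin φ₁ + sin φ₂ cos φ₁ cos Δλ) = 327.22°
Δθ = θ₂ − θ₁ = +90.2°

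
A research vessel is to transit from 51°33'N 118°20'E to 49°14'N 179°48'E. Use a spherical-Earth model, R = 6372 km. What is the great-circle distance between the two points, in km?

4236 km

cos σ = sin φ₁ sin φ₂ + cos φ₁ cos φ₂ cos Δλ
      = sin(51.55°)sin(49.23°) + cos(51.55°)cos(49.23°)cos(61.47°) = 0.7871
σ = 38.085° → d = Rσ = 6372·0.66471 = 4236 km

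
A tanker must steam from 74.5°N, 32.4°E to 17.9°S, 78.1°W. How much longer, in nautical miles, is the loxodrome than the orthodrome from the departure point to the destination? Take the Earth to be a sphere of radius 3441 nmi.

Great circle: cos σ = sin φ₁ sin φ₂ + cos φ₁ cos φ₂ cos Δλ,  σ = 1.9663 rad → d_gc = 6765.90 nmi
Rhumb line: Δψ = -2.3120, q = Δφ/Δψ = 0.6975, d_rh = R√(Δφ²+q²Δλ²) = 7226.41 nmi
Excess = 7226.41 − 6765.90 = 460.51 ≈ 461 nmi

461 nmi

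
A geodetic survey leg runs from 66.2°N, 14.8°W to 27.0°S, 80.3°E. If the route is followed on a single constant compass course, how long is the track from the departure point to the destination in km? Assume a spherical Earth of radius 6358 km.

13315 km

Δψ = ln[tan(π/4+φ₂/2)/tan(π/4+φ₁/2)] = -2.0469;  Δφ = -1.6266 rad,  Δλ = +1.6598 rad
q = Δφ/Δψ = 0.7947
d = R·√(Δφ² + q²Δλ²) = 6358·2.09424 = 13315 km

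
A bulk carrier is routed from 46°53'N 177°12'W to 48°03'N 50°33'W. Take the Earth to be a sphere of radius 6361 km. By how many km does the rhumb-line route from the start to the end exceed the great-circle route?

Great circle: cos σ = sin φ₁ sin φ₂ + cos φ₁ cos φ₂ cos Δλ,  σ = 1.2972 rad → d_gc = 8251.7 km
Rhumb line: Δψ = +0.0301, q = Δφ/Δψ = 0.6760, d_rh = R√(Δφ²+q²Δλ²) = 9505.7 km
Excess = 9505.7 − 8251.7 = 1254.0 ≈ 1254 km

1254 km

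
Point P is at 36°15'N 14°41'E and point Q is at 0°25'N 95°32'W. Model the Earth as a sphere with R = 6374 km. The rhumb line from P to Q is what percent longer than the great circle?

2.5%

Great circle: σ = 1.8487 rad → d_gc = Rσ = 11783.9 km
Rhumb: Δφ = -0.6254, Δλ = -1.9236, Δψ = -0.6724, q = Δφ/Δψ = 0.9301 → d_rh = R√(Δφ²+q²Δλ²) = 12081.0 km
Excess = (12081.0 − 11783.9) / 11783.9 = 297.1 / 11783.9 = 2.52% ≈ 2.5%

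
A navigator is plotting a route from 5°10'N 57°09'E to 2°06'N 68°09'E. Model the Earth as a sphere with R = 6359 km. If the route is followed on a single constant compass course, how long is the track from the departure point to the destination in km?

Δψ = ln[tan(π/4+φ₂/2)/tan(π/4+φ₁/2)] = -0.0536;  Δφ = -0.0535 rad,  Δλ = +0.1920 rad
q = Δφ/Δψ = 0.9979
d = R·√(Δφ² + q²Δλ²) = 6359·0.19891 = 1265 km

1265 km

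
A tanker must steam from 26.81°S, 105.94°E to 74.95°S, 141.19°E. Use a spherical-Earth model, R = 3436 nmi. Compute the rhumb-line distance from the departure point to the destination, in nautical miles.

Δψ = ln[tan(π/4+φ₂/2)/tan(π/4+φ₁/2)] = -1.5382;  Δφ = -0.8402 rad,  Δλ = +0.6152 rad
q = Δφ/Δψ = 0.5462
d = R·√(Δφ² + q²Δλ²) = 3436·0.90491 = 3109 nmi

3109 nmi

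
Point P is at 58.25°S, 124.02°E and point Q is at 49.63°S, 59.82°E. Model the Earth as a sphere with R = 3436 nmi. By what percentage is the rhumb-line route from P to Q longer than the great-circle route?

3.7%

Great circle: σ = 0.6498 rad → d_gc = Rσ = 2232.7 nmi
Rhumb: Δφ = +0.1504, Δλ = -1.1205, Δψ = +0.2567, q = Δφ/Δψ = 0.5860 → d_rh = R√(Δφ²+q²Δλ²) = 2314.5 nmi
Excess = (2314.5 − 2232.7) / 2232.7 = 81.8 / 2232.7 = 3.66% ≈ 3.7%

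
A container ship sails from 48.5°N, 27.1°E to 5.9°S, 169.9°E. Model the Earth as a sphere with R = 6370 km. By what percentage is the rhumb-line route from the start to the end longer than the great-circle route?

Great circle: σ = 2.2168 rad → d_gc = Rσ = 14120.9 km
Rhumb: Δφ = -0.9495, Δλ = +2.4923, Δψ = -1.0737, q = Δφ/Δψ = 0.8843 → d_rh = R√(Δφ²+q²Δλ²) = 15286.1 km
Excess = (15286.1 − 14120.9) / 14120.9 = 1165.2 / 14120.9 = 8.252% ≈ 8.3%

8.3%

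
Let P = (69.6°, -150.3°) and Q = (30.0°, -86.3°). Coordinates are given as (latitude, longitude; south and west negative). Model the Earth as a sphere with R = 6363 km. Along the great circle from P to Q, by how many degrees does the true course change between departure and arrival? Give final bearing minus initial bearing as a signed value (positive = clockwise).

At departure: θ₁ = atan2(sin Δλ cos φ₂, cos φ₁ sin φ₂ − sin φ₁ cos φ₂ cos Δλ) = 103.13°
At arrival: θ₂ = atan2(sin Δλ cos φ₁, −cos φ₂ sin φ₁ + sin φ₂ cos φ₁ cos Δλ) = 156.92°
Δθ = θ₂ − θ₁ = +53.8°

+53.8°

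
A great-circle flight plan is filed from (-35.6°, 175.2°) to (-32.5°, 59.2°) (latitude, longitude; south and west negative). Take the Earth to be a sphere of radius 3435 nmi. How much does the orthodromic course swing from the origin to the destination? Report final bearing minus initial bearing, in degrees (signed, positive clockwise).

Initial bearing θ₁ = atan2(sin Δλ cos φ₂, cos φ₁ sin φ₂ − sin φ₁ cos φ₂ cos Δλ) = 229.30°
Final bearing θ₂ = (initial bearing from the destination back to the start) + 180° = 313.04°
Δθ = θ₂ − θ₁ = +83.7°

+83.7°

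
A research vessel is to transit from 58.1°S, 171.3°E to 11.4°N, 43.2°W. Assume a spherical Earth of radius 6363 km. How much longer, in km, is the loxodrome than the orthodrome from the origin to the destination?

1496 km

Great circle: cos σ = sin φ₁ sin φ₂ + cos φ₁ cos φ₂ cos Δλ,  σ = 2.2077 rad → d_gc = 14047.6 km
Rhumb line: Δψ = +1.4528, q = Δφ/Δψ = 0.8350, d_rh = R√(Δφ²+q²Δλ²) = 15543.6 km
Excess = 15543.6 − 14047.6 = 1496.0 ≈ 1496 km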